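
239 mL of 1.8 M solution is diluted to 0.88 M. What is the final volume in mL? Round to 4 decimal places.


Dilution: M1*V1 = M2*V2, solve for V2.
V2 = M1*V1 / M2
V2 = 1.8 * 239 / 0.88
V2 = 430.2 / 0.88
V2 = 488.86363636 mL, rounded to 4 dp:

488.8636 mL


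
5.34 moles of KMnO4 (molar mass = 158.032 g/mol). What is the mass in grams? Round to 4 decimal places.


mass = n * M
mass = 5.34 * 158.032
mass = 843.89088 g, rounded to 4 dp:

843.8909 g


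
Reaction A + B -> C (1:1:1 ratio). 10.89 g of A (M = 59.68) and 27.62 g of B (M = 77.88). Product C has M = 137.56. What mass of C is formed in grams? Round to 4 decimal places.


Find moles of each reactant; the smaller value is the limiting reagent in a 1:1:1 reaction, so moles_C equals moles of the limiter.
n_A = mass_A / M_A = 10.89 / 59.68 = 0.182473 mol
n_B = mass_B / M_B = 27.62 / 77.88 = 0.354648 mol
Limiting reagent: A (smaller), n_limiting = 0.182473 mol
mass_C = n_limiting * M_C = 0.182473 * 137.56
mass_C = 25.10098588 g, rounded to 4 dp:

25.1010 g


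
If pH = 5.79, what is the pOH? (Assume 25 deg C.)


At 25 deg C, pH + pOH = 14.
pOH = 14 - pH = 14 - 5.79
pOH = 8.21:

8.21


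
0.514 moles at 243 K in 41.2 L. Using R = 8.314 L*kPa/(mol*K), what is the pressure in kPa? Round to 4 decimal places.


PV = nRT, solve for P = nRT / V.
nRT = 0.514 * 8.314 * 243 = 1038.4352
P = 1038.4352 / 41.2
P = 25.20473786 kPa, rounded to 4 dp:

25.2047 kPa


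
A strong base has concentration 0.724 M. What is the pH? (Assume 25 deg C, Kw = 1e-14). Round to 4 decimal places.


A strong base dissociates completely, so [OH-] equals the given concentration.
pOH = -log10([OH-]) = -log10(0.724) = 0.140261
pH = 14 - pOH = 14 - 0.140261
pH = 13.859739, rounded to 4 dp:

13.8597


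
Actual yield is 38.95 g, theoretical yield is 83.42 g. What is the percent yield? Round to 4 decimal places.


% yield = 100 * actual / theoretical
% yield = 100 * 38.95 / 83.42
% yield = 46.6914409 %, rounded to 4 dp:

46.6914 %


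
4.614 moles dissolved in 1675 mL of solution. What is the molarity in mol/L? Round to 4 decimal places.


Convert volume to liters: V_L = V_mL / 1000.
V_L = 1675 / 1000 = 1.675 L
M = n / V_L = 4.614 / 1.675
M = 2.75462687 mol/L, rounded to 4 dp:

2.7546 mol/L


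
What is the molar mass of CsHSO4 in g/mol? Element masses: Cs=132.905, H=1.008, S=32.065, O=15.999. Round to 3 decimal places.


M = sum(count * atomic_mass) over atoms.
M = 1*132.905 + 1*1.008 + 1*32.065 + 4*15.999
M = 132.905 + 1.008 + 32.065 + 63.996
M = 229.974 g/mol, rounded to 3 dp:

229.974 g/mol


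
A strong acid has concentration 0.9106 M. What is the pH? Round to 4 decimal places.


A strong acid dissociates completely, so [H+] equals the given concentration.
pH = -log10([H+]) = -log10(0.9106)
pH = 0.04067235, rounded to 4 dp:

0.0407


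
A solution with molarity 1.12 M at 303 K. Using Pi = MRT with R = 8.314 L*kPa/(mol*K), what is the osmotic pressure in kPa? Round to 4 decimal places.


Osmotic pressure (van't Hoff): Pi = M*R*T.
RT = 8.314 * 303 = 2519.142
Pi = 1.12 * 2519.142
Pi = 2821.43904 kPa, rounded to 4 dp:

2821.4390 kPa


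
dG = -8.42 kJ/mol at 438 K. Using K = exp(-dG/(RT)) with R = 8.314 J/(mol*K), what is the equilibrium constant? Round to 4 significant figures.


dG is in kJ/mol; multiply by 1000 to match R in J/(mol*K).
RT = 8.314 * 438 = 3641.532 J/mol
exponent = -dG*1000 / (RT) = -(-8.42*1000) / 3641.532 = 2.31221365
K = exp(2.31221365)
K = 10.096751, rounded to 4 significant figures:

10.10


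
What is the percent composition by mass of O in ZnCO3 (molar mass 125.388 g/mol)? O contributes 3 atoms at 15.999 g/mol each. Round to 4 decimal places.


pct = 100 * (n_elem * M_elem) / M_total
mass_contribution = 3 * 15.999 = 47.997 g/mol
pct = 100 * 47.997 / 125.388
pct = 38.27878266 %, rounded to 4 dp:

38.2788 %


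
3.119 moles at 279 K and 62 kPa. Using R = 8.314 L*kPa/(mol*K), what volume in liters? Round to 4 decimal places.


PV = nRT, solve for V = nRT / P.
nRT = 3.119 * 8.314 * 279 = 7234.8511
V = 7234.8511 / 62
V = 116.69114677 L, rounded to 4 dp:

116.6911 L


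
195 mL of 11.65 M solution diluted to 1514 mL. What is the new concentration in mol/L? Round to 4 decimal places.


Dilution: M1*V1 = M2*V2, solve for M2.
M2 = M1*V1 / V2
M2 = 11.65 * 195 / 1514
M2 = 2271.75 / 1514
M2 = 1.50049538 mol/L, rounded to 4 dp:

1.5005 mol/L


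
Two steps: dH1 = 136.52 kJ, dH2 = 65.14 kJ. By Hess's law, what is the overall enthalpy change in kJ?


Hess's law: enthalpy is a state function, so add the step enthalpies.
dH_total = dH1 + dH2 = 136.52 + (65.14)
dH_total = 201.66 kJ:

201.66 kJ


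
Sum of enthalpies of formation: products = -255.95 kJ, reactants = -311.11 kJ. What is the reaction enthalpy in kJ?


dH_rxn = sum(dH_f products) - sum(dH_f reactants)
dH_rxn = -255.95 - (-311.11)
dH_rxn = 55.16 kJ:

55.16 kJ


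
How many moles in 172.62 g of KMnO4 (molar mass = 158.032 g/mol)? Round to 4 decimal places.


n = mass / M
n = 172.62 / 158.032
n = 1.09231042 mol, rounded to 4 dp:

1.0923 mol


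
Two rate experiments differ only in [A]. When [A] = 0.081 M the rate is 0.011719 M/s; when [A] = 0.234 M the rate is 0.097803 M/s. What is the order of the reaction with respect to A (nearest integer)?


Rate is proportional to [A]^n, so rate2/rate1 = ([A]2/[A]1)^n. Take logs to solve for n.
rate2/rate1 = 0.097803 / 0.011719 = 8.3457
[A]2/[A]1 = 0.234 / 0.081 = 2.8889
n = ln(8.3457) / ln(2.8889) = 2.0
Nearest integer order:

2


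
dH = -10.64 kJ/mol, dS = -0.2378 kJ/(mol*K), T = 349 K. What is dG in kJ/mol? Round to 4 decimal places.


Gibbs: dG = dH - T*dS (consistent units, dS already in kJ/(mol*K)).
T*dS = 349 * -0.2378 = -82.9922
dG = -10.64 - (-82.9922)
dG = 72.3522 kJ/mol, rounded to 4 dp:

72.3522 kJ/mol


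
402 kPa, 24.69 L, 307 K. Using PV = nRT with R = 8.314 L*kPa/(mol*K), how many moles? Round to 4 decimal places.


PV = nRT, solve for n = PV / (RT).
PV = 402 * 24.69 = 9925.38
RT = 8.314 * 307 = 2552.398
n = 9925.38 / 2552.398
n = 3.88864903 mol, rounded to 4 dp:

3.8886 mol


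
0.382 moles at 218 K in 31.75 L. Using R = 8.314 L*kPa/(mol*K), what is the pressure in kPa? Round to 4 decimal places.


PV = nRT, solve for P = nRT / V.
nRT = 0.382 * 8.314 * 218 = 692.3567
P = 692.3567 / 31.75
P = 21.80651024 kPa, rounded to 4 dp:

21.8065 kPa


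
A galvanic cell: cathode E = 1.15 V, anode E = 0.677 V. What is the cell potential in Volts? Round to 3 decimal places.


Standard cell potential: E_cell = E_cathode - E_anode.
E_cell = 1.15 - (0.677)
E_cell = 0.473 V, rounded to 3 dp:

0.473 V


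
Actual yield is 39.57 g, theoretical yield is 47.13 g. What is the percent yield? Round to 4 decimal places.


% yield = 100 * actual / theoretical
% yield = 100 * 39.57 / 47.13
% yield = 83.95926162 %, rounded to 4 dp:

83.9593 %


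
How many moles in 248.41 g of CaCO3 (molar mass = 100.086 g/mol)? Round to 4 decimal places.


n = mass / M
n = 248.41 / 100.086
n = 2.48196551 mol, rounded to 4 dp:

2.4820 mol


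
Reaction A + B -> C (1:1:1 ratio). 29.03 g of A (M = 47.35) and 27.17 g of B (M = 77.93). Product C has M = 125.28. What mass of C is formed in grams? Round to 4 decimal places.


Find moles of each reactant; the smaller value is the limiting reagent in a 1:1:1 reaction, so moles_C equals moles of the limiter.
n_A = mass_A / M_A = 29.03 / 47.35 = 0.613094 mol
n_B = mass_B / M_B = 27.17 / 77.93 = 0.348646 mol
Limiting reagent: B (smaller), n_limiting = 0.348646 mol
mass_C = n_limiting * M_C = 0.348646 * 125.28
mass_C = 43.67837088 g, rounded to 4 dp:

43.6784 g


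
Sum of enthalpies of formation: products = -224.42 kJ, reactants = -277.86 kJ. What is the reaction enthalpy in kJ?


dH_rxn = sum(dH_f products) - sum(dH_f reactants)
dH_rxn = -224.42 - (-277.86)
dH_rxn = 53.44 kJ:

53.44 kJ


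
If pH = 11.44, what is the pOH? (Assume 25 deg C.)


At 25 deg C, pH + pOH = 14.
pOH = 14 - pH = 14 - 11.44
pOH = 2.56:

2.56


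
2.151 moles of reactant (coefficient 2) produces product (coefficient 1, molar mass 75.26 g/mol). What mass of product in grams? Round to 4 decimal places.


Use the coefficient ratio to convert reactant moles to product moles, then multiply by the product's molar mass.
moles_P = moles_R * (coeff_P / coeff_R) = 2.151 * (1/2) = 1.0755
mass_P = moles_P * M_P = 1.0755 * 75.26
mass_P = 80.94213 g, rounded to 4 dp:

80.9421 g


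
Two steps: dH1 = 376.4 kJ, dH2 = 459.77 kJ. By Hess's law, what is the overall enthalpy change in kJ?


Hess's law: enthalpy is a state function, so add the step enthalpies.
dH_total = dH1 + dH2 = 376.4 + (459.77)
dH_total = 836.17 kJ:

836.17 kJ


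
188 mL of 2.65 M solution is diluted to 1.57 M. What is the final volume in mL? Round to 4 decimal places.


Dilution: M1*V1 = M2*V2, solve for V2.
V2 = M1*V1 / M2
V2 = 2.65 * 188 / 1.57
V2 = 498.2 / 1.57
V2 = 317.32484076 mL, rounded to 4 dp:

317.3248 mL


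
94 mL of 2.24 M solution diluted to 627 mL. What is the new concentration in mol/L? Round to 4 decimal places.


Dilution: M1*V1 = M2*V2, solve for M2.
M2 = M1*V1 / V2
M2 = 2.24 * 94 / 627
M2 = 210.56 / 627
M2 = 0.33582137 mol/L, rounded to 4 dp:

0.3358 mol/L


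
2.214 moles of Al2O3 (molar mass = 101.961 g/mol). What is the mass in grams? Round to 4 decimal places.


mass = n * M
mass = 2.214 * 101.961
mass = 225.741654 g, rounded to 4 dp:

225.7417 g


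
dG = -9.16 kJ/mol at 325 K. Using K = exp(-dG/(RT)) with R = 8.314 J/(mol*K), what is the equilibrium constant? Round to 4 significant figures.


dG is in kJ/mol; multiply by 1000 to match R in J/(mol*K).
RT = 8.314 * 325 = 2702.05 J/mol
exponent = -dG*1000 / (RT) = -(-9.16*1000) / 2702.05 = 3.39001869
K = exp(3.39001869)
K = 29.666507, rounded to 4 significant figures:

29.67


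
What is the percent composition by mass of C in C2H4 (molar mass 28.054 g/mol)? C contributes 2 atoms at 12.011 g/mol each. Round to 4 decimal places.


pct = 100 * (n_elem * M_elem) / M_total
mass_contribution = 2 * 12.011 = 24.022 g/mol
pct = 100 * 24.022 / 28.054
pct = 85.62771797 %, rounded to 4 dp:

85.6277 %


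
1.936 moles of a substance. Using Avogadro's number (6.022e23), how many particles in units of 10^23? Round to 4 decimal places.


N = n * NA, then divide by 1e23 for the requested units.
N / 1e23 = n * 6.022
N / 1e23 = 1.936 * 6.022
N / 1e23 = 11.658592, rounded to 4 dp:

11.6586


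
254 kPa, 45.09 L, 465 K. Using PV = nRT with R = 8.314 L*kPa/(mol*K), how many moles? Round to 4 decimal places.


PV = nRT, solve for n = PV / (RT).
PV = 254 * 45.09 = 11452.86
RT = 8.314 * 465 = 3866.01
n = 11452.86 / 3866.01
n = 2.96244966 mol, rounded to 4 dp:

2.9624 mol


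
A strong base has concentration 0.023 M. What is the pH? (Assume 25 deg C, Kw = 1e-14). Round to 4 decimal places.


A strong base dissociates completely, so [OH-] equals the given concentration.
pOH = -log10([OH-]) = -log10(0.023) = 1.638272
pH = 14 - pOH = 14 - 1.638272
pH = 12.361728, rounded to 4 dp:

12.3617


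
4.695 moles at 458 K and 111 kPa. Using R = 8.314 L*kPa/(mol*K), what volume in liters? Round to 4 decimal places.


PV = nRT, solve for V = nRT / P.
nRT = 4.695 * 8.314 * 458 = 17877.6773
V = 17877.6773 / 111
V = 161.06015586 L, rounded to 4 dp:

161.0602 L


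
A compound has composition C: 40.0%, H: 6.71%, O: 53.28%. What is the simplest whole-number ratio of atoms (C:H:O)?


Assume 100 g of compound, divide each mass% by atomic mass to get moles, then normalize by the smallest to get a raw atom ratio.
Moles per 100 g: C: 40.0/12.011 = 3.3303, H: 6.71/1.008 = 6.6567, O: 53.28/15.999 = 3.3302
Raw ratio (divide by min = 3.3302): C: 1.0, H: 1.999, O: 1.0
Multiply by 1 to clear fractions: C: 1.0 ~= 1, H: 1.999 ~= 2, O: 1.0 ~= 1
Reduce by GCD to get the simplest whole-number ratio:

1:2:1


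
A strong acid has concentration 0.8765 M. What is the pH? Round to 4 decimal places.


A strong acid dissociates completely, so [H+] equals the given concentration.
pH = -log10([H+]) = -log10(0.8765)
pH = 0.05724808, rounded to 4 dp:

0.0572


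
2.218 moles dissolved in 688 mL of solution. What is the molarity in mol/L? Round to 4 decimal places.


Convert volume to liters: V_L = V_mL / 1000.
V_L = 688 / 1000 = 0.688 L
M = n / V_L = 2.218 / 0.688
M = 3.22383721 mol/L, rounded to 4 dp:

3.2238 mol/L


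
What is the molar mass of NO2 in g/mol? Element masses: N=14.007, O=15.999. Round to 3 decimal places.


M = sum(count * atomic_mass) over atoms.
M = 1*14.007 + 2*15.999
M = 14.007 + 31.998
M = 46.005 g/mol, rounded to 3 dp:

46.005 g/mol


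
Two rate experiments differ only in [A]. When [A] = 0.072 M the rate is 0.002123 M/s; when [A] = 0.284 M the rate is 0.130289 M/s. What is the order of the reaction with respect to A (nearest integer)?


Rate is proportional to [A]^n, so rate2/rate1 = ([A]2/[A]1)^n. Take logs to solve for n.
rate2/rate1 = 0.130289 / 0.002123 = 61.3702
[A]2/[A]1 = 0.284 / 0.072 = 3.9444
n = ln(61.3702) / ln(3.9444) = 3.0
Nearest integer order:

3


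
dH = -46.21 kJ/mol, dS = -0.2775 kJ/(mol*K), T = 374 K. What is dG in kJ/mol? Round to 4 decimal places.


Gibbs: dG = dH - T*dS (consistent units, dS already in kJ/(mol*K)).
T*dS = 374 * -0.2775 = -103.785
dG = -46.21 - (-103.785)
dG = 57.575 kJ/mol, rounded to 4 dp:

57.5750 kJ/mol


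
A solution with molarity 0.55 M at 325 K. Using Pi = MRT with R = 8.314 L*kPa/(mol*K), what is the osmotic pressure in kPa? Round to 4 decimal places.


Osmotic pressure (van't Hoff): Pi = M*R*T.
RT = 8.314 * 325 = 2702.05
Pi = 0.55 * 2702.05
Pi = 1486.1275 kPa, rounded to 4 dp:

1486.1275 kPa


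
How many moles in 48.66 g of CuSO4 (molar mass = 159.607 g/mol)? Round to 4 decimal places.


n = mass / M
n = 48.66 / 159.607
n = 0.30487385 mol, rounded to 4 dp:

0.3049 mol


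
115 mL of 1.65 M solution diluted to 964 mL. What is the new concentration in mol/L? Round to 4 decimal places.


Dilution: M1*V1 = M2*V2, solve for M2.
M2 = M1*V1 / V2
M2 = 1.65 * 115 / 964
M2 = 189.75 / 964
M2 = 0.1968361 mol/L, rounded to 4 dp:

0.1968 mol/L


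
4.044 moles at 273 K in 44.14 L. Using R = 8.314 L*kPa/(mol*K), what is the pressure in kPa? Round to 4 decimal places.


PV = nRT, solve for P = nRT / V.
nRT = 4.044 * 8.314 * 273 = 9178.7558
P = 9178.7558 / 44.14
P = 207.9464386 kPa, rounded to 4 dp:

207.9464 kPa


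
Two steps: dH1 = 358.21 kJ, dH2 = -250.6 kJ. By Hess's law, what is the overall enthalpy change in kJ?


Hess's law: enthalpy is a state function, so add the step enthalpies.
dH_total = dH1 + dH2 = 358.21 + (-250.6)
dH_total = 107.61 kJ:

107.61 kJ


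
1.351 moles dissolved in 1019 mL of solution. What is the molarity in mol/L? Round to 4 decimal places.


Convert volume to liters: V_L = V_mL / 1000.
V_L = 1019 / 1000 = 1.019 L
M = n / V_L = 1.351 / 1.019
M = 1.32580962 mol/L, rounded to 4 dp:

1.3258 mol/L


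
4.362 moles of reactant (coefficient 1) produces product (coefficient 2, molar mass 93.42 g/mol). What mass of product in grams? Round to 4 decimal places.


Use the coefficient ratio to convert reactant moles to product moles, then multiply by the product's molar mass.
moles_P = moles_R * (coeff_P / coeff_R) = 4.362 * (2/1) = 8.724
mass_P = moles_P * M_P = 8.724 * 93.42
mass_P = 814.99608 g, rounded to 4 dp:

814.9961 g


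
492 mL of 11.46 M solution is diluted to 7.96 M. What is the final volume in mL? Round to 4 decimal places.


Dilution: M1*V1 = M2*V2, solve for V2.
V2 = M1*V1 / M2
V2 = 11.46 * 492 / 7.96
V2 = 5638.32 / 7.96
V2 = 708.33165829 mL, rounded to 4 dp:

708.3317 mL


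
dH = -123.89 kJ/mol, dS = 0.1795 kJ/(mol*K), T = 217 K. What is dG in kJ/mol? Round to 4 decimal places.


Gibbs: dG = dH - T*dS (consistent units, dS already in kJ/(mol*K)).
T*dS = 217 * 0.1795 = 38.9515
dG = -123.89 - (38.9515)
dG = -162.8415 kJ/mol, rounded to 4 dp:

-162.8415 kJ/mol


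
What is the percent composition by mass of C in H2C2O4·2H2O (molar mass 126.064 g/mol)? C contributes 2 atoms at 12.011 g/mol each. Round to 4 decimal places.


pct = 100 * (n_elem * M_elem) / M_total
mass_contribution = 2 * 12.011 = 24.022 g/mol
pct = 100 * 24.022 / 126.064
pct = 19.05540043 %, rounded to 4 dp:

19.0554 %


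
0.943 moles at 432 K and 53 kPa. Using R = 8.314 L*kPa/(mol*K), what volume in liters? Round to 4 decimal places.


PV = nRT, solve for V = nRT / P.
nRT = 0.943 * 8.314 * 432 = 3386.9241
V = 3386.9241 / 53
V = 63.9042283 L, rounded to 4 dp:

63.9042 L


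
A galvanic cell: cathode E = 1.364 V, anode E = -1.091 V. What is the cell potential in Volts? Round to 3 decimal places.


Standard cell potential: E_cell = E_cathode - E_anode.
E_cell = 1.364 - (-1.091)
E_cell = 2.455 V, rounded to 3 dp:

2.455 V


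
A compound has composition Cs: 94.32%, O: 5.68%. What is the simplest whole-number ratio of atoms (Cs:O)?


Assume 100 g of compound, divide each mass% by atomic mass to get moles, then normalize by the smallest to get a raw atom ratio.
Moles per 100 g: Cs: 94.32/132.905 = 0.7097, O: 5.68/15.999 = 0.355
Raw ratio (divide by min = 0.355): Cs: 1.999, O: 1.0
Multiply by 1 to clear fractions: Cs: 1.999 ~= 2, O: 1.0 ~= 1
Reduce by GCD to get the simplest whole-number ratio:

2:1


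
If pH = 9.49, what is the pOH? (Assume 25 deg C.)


At 25 deg C, pH + pOH = 14.
pOH = 14 - pH = 14 - 9.49
pOH = 4.51:

4.51


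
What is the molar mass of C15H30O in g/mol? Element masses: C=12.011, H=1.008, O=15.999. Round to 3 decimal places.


M = sum(count * atomic_mass) over atoms.
M = 15*12.011 + 30*1.008 + 1*15.999
M = 180.165 + 30.24 + 15.999
M = 226.404 g/mol, rounded to 3 dp:

226.404 g/mol


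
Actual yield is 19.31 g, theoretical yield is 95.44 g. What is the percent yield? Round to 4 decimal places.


% yield = 100 * actual / theoretical
% yield = 100 * 19.31 / 95.44
% yield = 20.23260687 %, rounded to 4 dp:

20.2326 %


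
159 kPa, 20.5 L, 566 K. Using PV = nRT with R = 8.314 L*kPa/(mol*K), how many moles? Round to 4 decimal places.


PV = nRT, solve for n = PV / (RT).
PV = 159 * 20.5 = 3259.5
RT = 8.314 * 566 = 4705.724
n = 3259.5 / 4705.724
n = 0.69266706 mol, rounded to 4 dp:

0.6927 mol


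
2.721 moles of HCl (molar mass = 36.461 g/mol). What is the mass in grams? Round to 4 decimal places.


mass = n * M
mass = 2.721 * 36.461
mass = 99.210381 g, rounded to 4 dp:

99.2104 g


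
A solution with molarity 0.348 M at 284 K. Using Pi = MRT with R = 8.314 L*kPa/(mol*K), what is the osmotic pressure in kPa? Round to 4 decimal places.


Osmotic pressure (van't Hoff): Pi = M*R*T.
RT = 8.314 * 284 = 2361.176
Pi = 0.348 * 2361.176
Pi = 821.689248 kPa, rounded to 4 dp:

821.6892 kPa


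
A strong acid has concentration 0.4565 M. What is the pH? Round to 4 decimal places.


A strong acid dissociates completely, so [H+] equals the given concentration.
pH = -log10([H+]) = -log10(0.4565)
pH = 0.34055922, rounded to 4 dp:

0.3406


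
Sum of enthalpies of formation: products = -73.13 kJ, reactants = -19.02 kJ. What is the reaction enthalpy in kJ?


dH_rxn = sum(dH_f products) - sum(dH_f reactants)
dH_rxn = -73.13 - (-19.02)
dH_rxn = -54.11 kJ:

-54.11 kJ


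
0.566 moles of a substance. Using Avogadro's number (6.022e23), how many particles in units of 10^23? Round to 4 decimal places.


N = n * NA, then divide by 1e23 for the requested units.
N / 1e23 = n * 6.022
N / 1e23 = 0.566 * 6.022
N / 1e23 = 3.408452, rounded to 4 dp:

3.4085


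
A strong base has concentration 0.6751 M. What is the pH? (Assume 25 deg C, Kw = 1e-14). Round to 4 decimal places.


A strong base dissociates completely, so [OH-] equals the given concentration.
pOH = -log10([OH-]) = -log10(0.6751) = 0.170632
pH = 14 - pOH = 14 - 0.170632
pH = 13.829368, rounded to 4 dp:

13.8294


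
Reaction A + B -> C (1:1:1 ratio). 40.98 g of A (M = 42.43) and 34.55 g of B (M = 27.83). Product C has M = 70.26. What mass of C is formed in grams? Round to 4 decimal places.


Find moles of each reactant; the smaller value is the limiting reagent in a 1:1:1 reaction, so moles_C equals moles of the limiter.
n_A = mass_A / M_A = 40.98 / 42.43 = 0.965826 mol
n_B = mass_B / M_B = 34.55 / 27.83 = 1.241466 mol
Limiting reagent: A (smaller), n_limiting = 0.965826 mol
mass_C = n_limiting * M_C = 0.965826 * 70.26
mass_C = 67.85893476 g, rounded to 4 dp:

67.8589 g


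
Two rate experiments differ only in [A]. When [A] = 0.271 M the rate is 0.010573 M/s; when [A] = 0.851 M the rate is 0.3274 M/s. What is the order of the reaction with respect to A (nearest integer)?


Rate is proportional to [A]^n, so rate2/rate1 = ([A]2/[A]1)^n. Take logs to solve for n.
rate2/rate1 = 0.3274 / 0.010573 = 30.9657
[A]2/[A]1 = 0.851 / 0.271 = 3.1402
n = ln(30.9657) / ln(3.1402) = 3.0
Nearest integer order:

3


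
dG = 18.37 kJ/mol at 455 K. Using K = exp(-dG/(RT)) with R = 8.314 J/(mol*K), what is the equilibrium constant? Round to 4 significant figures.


dG is in kJ/mol; multiply by 1000 to match R in J/(mol*K).
RT = 8.314 * 455 = 3782.87 J/mol
exponent = -dG*1000 / (RT) = -(18.37*1000) / 3782.87 = -4.85610132
K = exp(-4.85610132)
K = 0.0077807595, rounded to 4 significant figures:

0.007781


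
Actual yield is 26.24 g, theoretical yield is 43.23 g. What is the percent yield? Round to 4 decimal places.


% yield = 100 * actual / theoretical
% yield = 100 * 26.24 / 43.23
% yield = 60.69858894 %, rounded to 4 dp:

60.6986 %


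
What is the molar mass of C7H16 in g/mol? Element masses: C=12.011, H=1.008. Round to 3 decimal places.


M = sum(count * atomic_mass) over atoms.
M = 7*12.011 + 16*1.008
M = 84.077 + 16.128
M = 100.205 g/mol, rounded to 3 dp:

100.205 g/mol


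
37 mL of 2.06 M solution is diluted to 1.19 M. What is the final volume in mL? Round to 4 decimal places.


Dilution: M1*V1 = M2*V2, solve for V2.
V2 = M1*V1 / M2
V2 = 2.06 * 37 / 1.19
V2 = 76.22 / 1.19
V2 = 64.05042017 mL, rounded to 4 dp:

64.0504 mL


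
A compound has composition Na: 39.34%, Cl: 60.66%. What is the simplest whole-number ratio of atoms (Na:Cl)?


Assume 100 g of compound, divide each mass% by atomic mass to get moles, then normalize by the smallest to get a raw atom ratio.
Moles per 100 g: Na: 39.34/22.99 = 1.7112, Cl: 60.66/35.453 = 1.711
Raw ratio (divide by min = 1.711): Na: 1.0, Cl: 1.0
Multiply by 1 to clear fractions: Na: 1.0 ~= 1, Cl: 1.0 ~= 1
Reduce by GCD to get the simplest whole-number ratio:

1:1


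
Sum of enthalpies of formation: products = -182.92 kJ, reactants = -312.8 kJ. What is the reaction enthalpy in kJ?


dH_rxn = sum(dH_f products) - sum(dH_f reactants)
dH_rxn = -182.92 - (-312.8)
dH_rxn = 129.88 kJ:

129.88 kJ


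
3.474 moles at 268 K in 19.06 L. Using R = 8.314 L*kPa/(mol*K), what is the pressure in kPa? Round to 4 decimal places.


PV = nRT, solve for P = nRT / V.
nRT = 3.474 * 8.314 * 268 = 7740.6
P = 7740.6 / 19.06
P = 406.11752361 kPa, rounded to 4 dp:

406.1175 kPa


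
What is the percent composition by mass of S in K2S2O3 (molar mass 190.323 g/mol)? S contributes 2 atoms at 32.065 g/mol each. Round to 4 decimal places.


pct = 100 * (n_elem * M_elem) / M_total
mass_contribution = 2 * 32.065 = 64.13 g/mol
pct = 100 * 64.13 / 190.323
pct = 33.69534948 %, rounded to 4 dp:

33.6953 %


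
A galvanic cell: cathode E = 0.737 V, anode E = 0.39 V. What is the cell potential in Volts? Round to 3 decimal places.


Standard cell potential: E_cell = E_cathode - E_anode.
E_cell = 0.737 - (0.39)
E_cell = 0.347 V, rounded to 3 dp:

0.347 V


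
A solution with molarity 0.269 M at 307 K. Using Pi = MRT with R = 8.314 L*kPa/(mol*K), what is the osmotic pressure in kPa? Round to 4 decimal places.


Osmotic pressure (van't Hoff): Pi = M*R*T.
RT = 8.314 * 307 = 2552.398
Pi = 0.269 * 2552.398
Pi = 686.595062 kPa, rounded to 4 dp:

686.5951 kPa


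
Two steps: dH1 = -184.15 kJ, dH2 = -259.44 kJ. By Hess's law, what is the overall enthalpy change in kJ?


Hess's law: enthalpy is a state function, so add the step enthalpies.
dH_total = dH1 + dH2 = -184.15 + (-259.44)
dH_total = -443.59 kJ:

-443.59 kJ


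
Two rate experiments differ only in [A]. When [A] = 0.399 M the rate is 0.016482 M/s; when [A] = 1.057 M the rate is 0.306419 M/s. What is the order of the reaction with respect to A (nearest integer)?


Rate is proportional to [A]^n, so rate2/rate1 = ([A]2/[A]1)^n. Take logs to solve for n.
rate2/rate1 = 0.306419 / 0.016482 = 18.5911
[A]2/[A]1 = 1.057 / 0.399 = 2.6491
n = ln(18.5911) / ln(2.6491) = 3.0
Nearest integer order:

3


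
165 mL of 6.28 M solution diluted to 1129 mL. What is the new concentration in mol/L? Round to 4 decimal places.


Dilution: M1*V1 = M2*V2, solve for M2.
M2 = M1*V1 / V2
M2 = 6.28 * 165 / 1129
M2 = 1036.2 / 1129
M2 = 0.91780337 mol/L, rounded to 4 dp:

0.9178 mol/L


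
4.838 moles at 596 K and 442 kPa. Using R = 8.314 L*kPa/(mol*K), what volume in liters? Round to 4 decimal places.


PV = nRT, solve for V = nRT / P.
nRT = 4.838 * 8.314 * 596 = 23972.9867
V = 23972.9867 / 442
V = 54.23752647 L, rounded to 4 dp:

54.2375 L


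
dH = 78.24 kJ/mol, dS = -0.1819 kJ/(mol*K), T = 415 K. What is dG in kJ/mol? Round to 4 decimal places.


Gibbs: dG = dH - T*dS (consistent units, dS already in kJ/(mol*K)).
T*dS = 415 * -0.1819 = -75.4885
dG = 78.24 - (-75.4885)
dG = 153.7285 kJ/mol, rounded to 4 dp:

153.7285 kJ/mol


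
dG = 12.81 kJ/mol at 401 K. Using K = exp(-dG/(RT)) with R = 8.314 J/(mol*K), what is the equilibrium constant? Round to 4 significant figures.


dG is in kJ/mol; multiply by 1000 to match R in J/(mol*K).
RT = 8.314 * 401 = 3333.914 J/mol
exponent = -dG*1000 / (RT) = -(12.81*1000) / 3333.914 = -3.84233067
K = exp(-3.84233067)
K = 0.021443565, rounded to 4 significant figures:

0.02144


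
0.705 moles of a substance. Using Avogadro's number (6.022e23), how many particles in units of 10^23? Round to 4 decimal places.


N = n * NA, then divide by 1e23 for the requested units.
N / 1e23 = n * 6.022
N / 1e23 = 0.705 * 6.022
N / 1e23 = 4.24551, rounded to 4 dp:

4.2455


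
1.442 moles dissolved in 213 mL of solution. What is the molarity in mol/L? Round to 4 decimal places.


Convert volume to liters: V_L = V_mL / 1000.
V_L = 213 / 1000 = 0.213 L
M = n / V_L = 1.442 / 0.213
M = 6.76995305 mol/L, rounded to 4 dp:

6.7700 mol/L


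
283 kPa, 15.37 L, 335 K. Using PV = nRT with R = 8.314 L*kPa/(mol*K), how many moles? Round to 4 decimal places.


PV = nRT, solve for n = PV / (RT).
PV = 283 * 15.37 = 4349.71
RT = 8.314 * 335 = 2785.19
n = 4349.71 / 2785.19
n = 1.56172828 mol, rounded to 4 dp:

1.5617 mol


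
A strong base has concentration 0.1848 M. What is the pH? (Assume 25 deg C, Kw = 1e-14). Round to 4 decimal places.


A strong base dissociates completely, so [OH-] equals the given concentration.
pOH = -log10([OH-]) = -log10(0.1848) = 0.733298
pH = 14 - pOH = 14 - 0.733298
pH = 13.266702, rounded to 4 dp:

13.2667


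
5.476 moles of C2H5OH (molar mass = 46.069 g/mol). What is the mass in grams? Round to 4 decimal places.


mass = n * M
mass = 5.476 * 46.069
mass = 252.273844 g, rounded to 4 dp:

252.2738 g


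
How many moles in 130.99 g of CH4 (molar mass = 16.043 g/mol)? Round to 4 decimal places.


n = mass / M
n = 130.99 / 16.043
n = 8.16493175 mol, rounded to 4 dp:

8.1649 mol


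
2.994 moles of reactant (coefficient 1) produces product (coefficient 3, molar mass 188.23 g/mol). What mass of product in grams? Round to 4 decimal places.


Use the coefficient ratio to convert reactant moles to product moles, then multiply by the product's molar mass.
moles_P = moles_R * (coeff_P / coeff_R) = 2.994 * (3/1) = 8.982
mass_P = moles_P * M_P = 8.982 * 188.23
mass_P = 1690.68186 g, rounded to 4 dp:

1690.6819 g


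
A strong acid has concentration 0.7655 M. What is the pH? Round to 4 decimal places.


A strong acid dissociates completely, so [H+] equals the given concentration.
pH = -log10([H+]) = -log10(0.7655)
pH = 0.1160548, rounded to 4 dp:

0.1161


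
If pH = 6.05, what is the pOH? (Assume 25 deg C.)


At 25 deg C, pH + pOH = 14.
pOH = 14 - pH = 14 - 6.05
pOH = 7.95:

7.95


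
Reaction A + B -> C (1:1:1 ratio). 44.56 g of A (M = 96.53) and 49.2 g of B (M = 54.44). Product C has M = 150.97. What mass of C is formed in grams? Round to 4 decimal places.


Find moles of each reactant; the smaller value is the limiting reagent in a 1:1:1 reaction, so moles_C equals moles of the limiter.
n_A = mass_A / M_A = 44.56 / 96.53 = 0.461618 mol
n_B = mass_B / M_B = 49.2 / 54.44 = 0.903747 mol
Limiting reagent: A (smaller), n_limiting = 0.461618 mol
mass_C = n_limiting * M_C = 0.461618 * 150.97
mass_C = 69.69046946 g, rounded to 4 dp:

69.6905 g


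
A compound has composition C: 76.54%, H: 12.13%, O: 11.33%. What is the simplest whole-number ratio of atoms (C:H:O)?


Assume 100 g of compound, divide each mass% by atomic mass to get moles, then normalize by the smallest to get a raw atom ratio.
Moles per 100 g: C: 76.54/12.011 = 6.3725, H: 12.13/1.008 = 12.0337, O: 11.33/15.999 = 0.7082
Raw ratio (divide by min = 0.7082): C: 8.999, H: 16.993, O: 1.0
Multiply by 1 to clear fractions: C: 8.999 ~= 9, H: 16.993 ~= 17, O: 1.0 ~= 1
Reduce by GCD to get the simplest whole-number ratio:

9:17:1


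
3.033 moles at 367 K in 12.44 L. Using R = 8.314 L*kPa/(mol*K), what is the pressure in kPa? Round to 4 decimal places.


PV = nRT, solve for P = nRT / V.
nRT = 3.033 * 8.314 * 367 = 9254.4049
P = 9254.4049 / 12.44
P = 743.92322347 kPa, rounded to 4 dp:

743.9232 kPa


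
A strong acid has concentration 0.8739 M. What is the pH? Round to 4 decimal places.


A strong acid dissociates completely, so [H+] equals the given concentration.
pH = -log10([H+]) = -log10(0.8739)
pH = 0.05853826, rounded to 4 dp:

0.0585


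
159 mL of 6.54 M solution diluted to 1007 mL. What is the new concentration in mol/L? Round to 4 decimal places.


Dilution: M1*V1 = M2*V2, solve for M2.
M2 = M1*V1 / V2
M2 = 6.54 * 159 / 1007
M2 = 1039.86 / 1007
M2 = 1.03263158 mol/L, rounded to 4 dp:

1.0326 mol/L


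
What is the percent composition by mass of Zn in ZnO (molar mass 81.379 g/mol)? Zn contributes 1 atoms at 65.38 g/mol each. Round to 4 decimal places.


pct = 100 * (n_elem * M_elem) / M_total
mass_contribution = 1 * 65.38 = 65.38 g/mol
pct = 100 * 65.38 / 81.379
pct = 80.34013689 %, rounded to 4 dp:

80.3401 %


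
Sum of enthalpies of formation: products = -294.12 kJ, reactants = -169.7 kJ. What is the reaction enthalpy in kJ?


dH_rxn = sum(dH_f products) - sum(dH_f reactants)
dH_rxn = -294.12 - (-169.7)
dH_rxn = -124.42 kJ:

-124.42 kJ


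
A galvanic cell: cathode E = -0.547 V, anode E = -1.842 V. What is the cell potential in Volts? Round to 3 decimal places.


Standard cell potential: E_cell = E_cathode - E_anode.
E_cell = -0.547 - (-1.842)
E_cell = 1.295 V, rounded to 3 dp:

1.295 V


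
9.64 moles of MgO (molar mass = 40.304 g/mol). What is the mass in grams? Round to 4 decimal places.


mass = n * M
mass = 9.64 * 40.304
mass = 388.53056 g, rounded to 4 dp:

388.5306 g


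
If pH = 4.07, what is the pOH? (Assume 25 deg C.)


At 25 deg C, pH + pOH = 14.
pOH = 14 - pH = 14 - 4.07
pOH = 9.93:

9.93


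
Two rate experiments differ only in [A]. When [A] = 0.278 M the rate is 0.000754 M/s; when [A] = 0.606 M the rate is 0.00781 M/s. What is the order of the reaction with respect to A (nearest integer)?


Rate is proportional to [A]^n, so rate2/rate1 = ([A]2/[A]1)^n. Take logs to solve for n.
rate2/rate1 = 0.00781 / 0.000754 = 10.3581
[A]2/[A]1 = 0.606 / 0.278 = 2.1799
n = ln(10.3581) / ln(2.1799) = 3.0
Nearest integer order:

3


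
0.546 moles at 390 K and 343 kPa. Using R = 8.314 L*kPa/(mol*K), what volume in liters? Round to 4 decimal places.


PV = nRT, solve for V = nRT / P.
nRT = 0.546 * 8.314 * 390 = 1770.3832
V = 1770.3832 / 343
V = 5.16146706 L, rounded to 4 dp:

5.1615 L


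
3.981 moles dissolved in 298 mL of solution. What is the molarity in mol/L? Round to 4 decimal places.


Convert volume to liters: V_L = V_mL / 1000.
V_L = 298 / 1000 = 0.298 L
M = n / V_L = 3.981 / 0.298
M = 13.3590604 mol/L, rounded to 4 dp:

13.3591 mol/L


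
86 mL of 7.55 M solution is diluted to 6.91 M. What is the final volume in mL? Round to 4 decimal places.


Dilution: M1*V1 = M2*V2, solve for V2.
V2 = M1*V1 / M2
V2 = 7.55 * 86 / 6.91
V2 = 649.3 / 6.91
V2 = 93.96526773 mL, rounded to 4 dp:

93.9653 mL


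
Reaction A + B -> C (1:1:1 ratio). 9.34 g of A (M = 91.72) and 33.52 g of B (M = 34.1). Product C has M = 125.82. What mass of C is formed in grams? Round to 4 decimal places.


Find moles of each reactant; the smaller value is the limiting reagent in a 1:1:1 reaction, so moles_C equals moles of the limiter.
n_A = mass_A / M_A = 9.34 / 91.72 = 0.101832 mol
n_B = mass_B / M_B = 33.52 / 34.1 = 0.982991 mol
Limiting reagent: A (smaller), n_limiting = 0.101832 mol
mass_C = n_limiting * M_C = 0.101832 * 125.82
mass_C = 12.81250224 g, rounded to 4 dp:

12.8125 g


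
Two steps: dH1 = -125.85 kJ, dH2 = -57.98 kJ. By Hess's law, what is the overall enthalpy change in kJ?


Hess's law: enthalpy is a state function, so add the step enthalpies.
dH_total = dH1 + dH2 = -125.85 + (-57.98)
dH_total = -183.83 kJ:

-183.83 kJ


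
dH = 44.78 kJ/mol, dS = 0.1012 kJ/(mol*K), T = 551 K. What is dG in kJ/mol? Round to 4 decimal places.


Gibbs: dG = dH - T*dS (consistent units, dS already in kJ/(mol*K)).
T*dS = 551 * 0.1012 = 55.7612
dG = 44.78 - (55.7612)
dG = -10.9812 kJ/mol, rounded to 4 dp:

-10.9812 kJ/mol


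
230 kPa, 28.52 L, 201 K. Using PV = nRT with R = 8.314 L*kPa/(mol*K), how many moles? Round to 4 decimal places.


PV = nRT, solve for n = PV / (RT).
PV = 230 * 28.52 = 6559.6
RT = 8.314 * 201 = 1671.114
n = 6559.6 / 1671.114
n = 3.92528577 mol, rounded to 4 dp:

3.9253 mol


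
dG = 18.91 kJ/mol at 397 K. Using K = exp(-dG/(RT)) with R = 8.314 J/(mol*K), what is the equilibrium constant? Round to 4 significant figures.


dG is in kJ/mol; multiply by 1000 to match R in J/(mol*K).
RT = 8.314 * 397 = 3300.658 J/mol
exponent = -dG*1000 / (RT) = -(18.91*1000) / 3300.658 = -5.72916067
K = exp(-5.72916067)
K = 0.0032498037, rounded to 4 significant figures:

0.003250


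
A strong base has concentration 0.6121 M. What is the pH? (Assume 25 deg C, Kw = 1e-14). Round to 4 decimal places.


A strong base dissociates completely, so [OH-] equals the given concentration.
pOH = -log10([OH-]) = -log10(0.6121) = 0.213178
pH = 14 - pOH = 14 - 0.213178
pH = 13.786822, rounded to 4 dp:

13.7868


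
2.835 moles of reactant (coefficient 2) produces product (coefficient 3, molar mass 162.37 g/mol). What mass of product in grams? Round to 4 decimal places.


Use the coefficient ratio to convert reactant moles to product moles, then multiply by the product's molar mass.
moles_P = moles_R * (coeff_P / coeff_R) = 2.835 * (3/2) = 4.2525
mass_P = moles_P * M_P = 4.2525 * 162.37
mass_P = 690.478425 g, rounded to 4 dp:

690.4784 g


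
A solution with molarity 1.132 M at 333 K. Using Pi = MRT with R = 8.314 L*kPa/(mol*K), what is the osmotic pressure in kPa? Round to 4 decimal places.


Osmotic pressure (van't Hoff): Pi = M*R*T.
RT = 8.314 * 333 = 2768.562
Pi = 1.132 * 2768.562
Pi = 3134.012184 kPa, rounded to 4 dp:

3134.0122 kPa


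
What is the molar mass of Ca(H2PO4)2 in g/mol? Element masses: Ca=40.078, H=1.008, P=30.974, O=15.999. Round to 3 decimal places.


M = sum(count * atomic_mass) over atoms.
M = 1*40.078 + 4*1.008 + 2*30.974 + 8*15.999
M = 40.078 + 4.032 + 61.948 + 127.992
M = 234.05 g/mol, rounded to 3 dp:

234.050 g/mol


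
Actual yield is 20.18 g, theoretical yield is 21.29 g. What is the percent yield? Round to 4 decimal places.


% yield = 100 * actual / theoretical
% yield = 100 * 20.18 / 21.29
% yield = 94.78628464 %, rounded to 4 dp:

94.7863 %


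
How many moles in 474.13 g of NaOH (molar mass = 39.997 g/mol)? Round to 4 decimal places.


n = mass / M
n = 474.13 / 39.997
n = 11.85413906 mol, rounded to 4 dp:

11.8541 mol


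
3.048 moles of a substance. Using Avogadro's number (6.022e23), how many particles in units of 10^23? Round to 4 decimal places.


N = n * NA, then divide by 1e23 for the requested units.
N / 1e23 = n * 6.022
N / 1e23 = 3.048 * 6.022
N / 1e23 = 18.355056, rounded to 4 dp:

18.3551


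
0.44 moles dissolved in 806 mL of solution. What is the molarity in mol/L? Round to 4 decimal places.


Convert volume to liters: V_L = V_mL / 1000.
V_L = 806 / 1000 = 0.806 L
M = n / V_L = 0.44 / 0.806
M = 0.54590571 mol/L, rounded to 4 dp:

0.5459 mol/L


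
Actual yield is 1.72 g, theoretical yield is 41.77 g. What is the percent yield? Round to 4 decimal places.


% yield = 100 * actual / theoretical
% yield = 100 * 1.72 / 41.77
% yield = 4.11778789 %, rounded to 4 dp:

4.1178 %


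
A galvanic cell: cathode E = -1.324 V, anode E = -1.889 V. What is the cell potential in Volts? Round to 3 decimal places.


Standard cell potential: E_cell = E_cathode - E_anode.
E_cell = -1.324 - (-1.889)
E_cell = 0.565 V, rounded to 3 dp:

0.565 V


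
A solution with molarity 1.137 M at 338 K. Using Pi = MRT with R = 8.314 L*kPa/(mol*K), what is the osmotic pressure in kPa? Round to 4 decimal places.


Osmotic pressure (van't Hoff): Pi = M*R*T.
RT = 8.314 * 338 = 2810.132
Pi = 1.137 * 2810.132
Pi = 3195.120084 kPa, rounded to 4 dp:

3195.1201 kPa


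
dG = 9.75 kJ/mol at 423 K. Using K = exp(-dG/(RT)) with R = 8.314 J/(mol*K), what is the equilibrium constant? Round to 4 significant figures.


dG is in kJ/mol; multiply by 1000 to match R in J/(mol*K).
RT = 8.314 * 423 = 3516.822 J/mol
exponent = -dG*1000 / (RT) = -(9.75*1000) / 3516.822 = -2.77238939
K = exp(-2.77238939)
K = 0.06251246, rounded to 4 significant figures:

0.06251


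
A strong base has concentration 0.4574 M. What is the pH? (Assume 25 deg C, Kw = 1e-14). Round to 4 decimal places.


A strong base dissociates completely, so [OH-] equals the given concentration.
pOH = -log10([OH-]) = -log10(0.4574) = 0.339704
pH = 14 - pOH = 14 - 0.339704
pH = 13.660296, rounded to 4 dp:

13.6603


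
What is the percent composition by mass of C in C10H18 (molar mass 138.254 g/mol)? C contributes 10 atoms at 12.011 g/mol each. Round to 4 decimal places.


pct = 100 * (n_elem * M_elem) / M_total
mass_contribution = 10 * 12.011 = 120.11 g/mol
pct = 100 * 120.11 / 138.254
pct = 86.87632908 %, rounded to 4 dp:

86.8763 %


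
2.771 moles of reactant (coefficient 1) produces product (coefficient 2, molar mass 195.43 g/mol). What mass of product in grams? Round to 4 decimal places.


Use the coefficient ratio to convert reactant moles to product moles, then multiply by the product's molar mass.
moles_P = moles_R * (coeff_P / coeff_R) = 2.771 * (2/1) = 5.542
mass_P = moles_P * M_P = 5.542 * 195.43
mass_P = 1083.07306 g, rounded to 4 dp:

1083.0731 g


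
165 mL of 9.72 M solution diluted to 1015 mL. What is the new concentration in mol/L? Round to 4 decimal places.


Dilution: M1*V1 = M2*V2, solve for M2.
M2 = M1*V1 / V2
M2 = 9.72 * 165 / 1015
M2 = 1603.8 / 1015
M2 = 1.58009852 mol/L, rounded to 4 dp:

1.5801 mol/L


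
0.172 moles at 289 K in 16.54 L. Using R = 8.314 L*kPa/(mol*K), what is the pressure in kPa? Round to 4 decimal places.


PV = nRT, solve for P = nRT / V.
nRT = 0.172 * 8.314 * 289 = 413.2723
P = 413.2723 / 16.54
P = 24.98623337 kPa, rounded to 4 dp:

24.9862 kPa


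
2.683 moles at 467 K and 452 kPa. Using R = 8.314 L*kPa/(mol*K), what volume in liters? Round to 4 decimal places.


PV = nRT, solve for V = nRT / P.
nRT = 2.683 * 8.314 * 467 = 10417.1178
V = 10417.1178 / 452
V = 23.0467208 L, rounded to 4 dp:

23.0467 L


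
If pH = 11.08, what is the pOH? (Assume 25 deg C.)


At 25 deg C, pH + pOH = 14.
pOH = 14 - pH = 14 - 11.08
pOH = 2.92:

2.92
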